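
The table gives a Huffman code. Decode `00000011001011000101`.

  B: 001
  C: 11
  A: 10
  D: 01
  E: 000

EECBDABD

Read left to right; each codeword is recognised as soon as it completes (prefix code):
  000→E | 000→E | 11→C | 001→B | 01→D | 10→A | 001→B | 01→D
Decoded message: EECBDABD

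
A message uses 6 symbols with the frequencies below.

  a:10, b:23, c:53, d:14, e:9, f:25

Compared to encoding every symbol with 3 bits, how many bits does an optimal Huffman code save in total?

87

Fixed-length: 3 bits × 134 symbols = 402 bits.
Huffman merges:
e(9) + a(10) → 19
d(14) + 19 → 33
b(23) + f(25) → 48
33 + 48 → 81
c(53) + 81 → 134
Huffman total = 19 + 33 + 48 + 81 + 134 = 315 bits.
Saving = 402 − 315 = 87 bits.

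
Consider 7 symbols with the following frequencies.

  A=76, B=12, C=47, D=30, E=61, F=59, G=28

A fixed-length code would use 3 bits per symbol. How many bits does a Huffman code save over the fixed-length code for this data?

Fixed-length: 3 bits × 313 symbols = 939 bits.
Huffman merges:
combine B(12), G(28) → 40
combine D(30), 40 → 70
combine C(47), F(59) → 106
combine E(61), 70 → 131
combine A(76), 106 → 182
combine 131, 182 → 313
Huffman total = 40 + 70 + 106 + 131 + 182 + 313 = 842 bits.
Saving = 939 − 842 = 97 bits.

97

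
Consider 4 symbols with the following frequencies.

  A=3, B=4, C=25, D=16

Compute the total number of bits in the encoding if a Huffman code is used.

Merge the two smallest weights repeatedly:
merge A(3) and B(4): 7
merge 7 and D(16): 23
merge 23 and C(25): 48
The encoded length is the sum of every internal node's weight: 7 + 23 + 48 = 78 bits.

78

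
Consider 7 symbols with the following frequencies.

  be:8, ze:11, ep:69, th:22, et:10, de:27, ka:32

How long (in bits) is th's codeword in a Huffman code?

Huffman merges, smallest pair first:
be(8) + et(10) → 18
ze(11) + 18 → 29
th(22) + de(27) → 49
29 + ka(32) → 61
49 + 61 → 110
ep(69) + 110 → 179
The subtree containing th is merged 3 times, so code length = 3.

3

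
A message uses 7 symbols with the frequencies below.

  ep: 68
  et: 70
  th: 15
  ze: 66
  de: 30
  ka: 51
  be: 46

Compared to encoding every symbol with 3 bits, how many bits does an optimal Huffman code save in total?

93

Fixed-length: 3 bits × 346 symbols = 1038 bits.
Huffman merges:
merge th(15) and de(30): 45
merge 45 and be(46): 91
merge ka(51) and ze(66): 117
merge ep(68) and et(70): 138
merge 91 and 117: 208
merge 138 and 208: 346
Huffman total = 45 + 91 + 117 + 138 + 208 + 346 = 945 bits.
Saving = 1038 − 945 = 93 bits.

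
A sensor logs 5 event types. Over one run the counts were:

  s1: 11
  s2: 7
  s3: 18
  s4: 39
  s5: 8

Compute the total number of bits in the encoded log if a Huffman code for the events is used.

168

Merge the two smallest weights repeatedly:
combine s2(7), s5(8) → 15
combine s1(11), 15 → 26
combine s3(18), 26 → 44
combine s4(39), 44 → 83
The encoded length is the sum of every internal node's weight: 15 + 26 + 44 + 83 = 168 bits.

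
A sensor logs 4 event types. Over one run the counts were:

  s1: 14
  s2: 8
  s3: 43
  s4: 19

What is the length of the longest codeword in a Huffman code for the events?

3

Merge the two lowest-weight nodes at each step:
s2(8) + s1(14) → 22
s4(19) + 22 → 41
41 + s3(43) → 84
The first pair merged (s2, s1) ends up deepest, at depth 3.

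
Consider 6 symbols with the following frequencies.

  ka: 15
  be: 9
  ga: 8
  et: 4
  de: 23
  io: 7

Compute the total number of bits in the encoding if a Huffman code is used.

Greedily combine the two least-frequent nodes:
et(4) + io(7) → 11
ga(8) + be(9) → 17
11 + ka(15) → 26
17 + de(23) → 40
26 + 40 → 66
Each symbol's bit-cost is frequency × depth; summing gives 160 bits (equivalently 11 + 17 + 26 + 40 + 66).

160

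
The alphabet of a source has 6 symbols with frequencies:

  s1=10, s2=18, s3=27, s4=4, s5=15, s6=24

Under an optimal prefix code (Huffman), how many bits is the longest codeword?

Merge the two lowest-weight nodes at each step:
combine s4(4), s1(10) → 14
combine 14, s5(15) → 29
combine s2(18), s6(24) → 42
combine s3(27), 29 → 56
combine 42, 56 → 98
The rarest symbols sit at the bottom; the longest codeword is 4 bits.

4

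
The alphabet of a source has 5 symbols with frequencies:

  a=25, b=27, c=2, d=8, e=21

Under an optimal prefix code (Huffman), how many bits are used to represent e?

Repeatedly merge the two smallest:
combine c(2), d(8) → 10
combine 10, e(21) → 31
combine a(25), b(27) → 52
combine 31, 52 → 83
e sits 2 levels below the root, so its codeword is 2 bits.

2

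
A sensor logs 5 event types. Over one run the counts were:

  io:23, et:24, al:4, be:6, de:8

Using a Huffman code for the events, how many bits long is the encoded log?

134

Merge the two smallest weights repeatedly:
al(4) + be(6) → 10
de(8) + 10 → 18
18 + io(23) → 41
et(24) + 41 → 65
Each symbol's bit-cost is frequency × depth; summing gives 134 bits (equivalently 10 + 18 + 41 + 65).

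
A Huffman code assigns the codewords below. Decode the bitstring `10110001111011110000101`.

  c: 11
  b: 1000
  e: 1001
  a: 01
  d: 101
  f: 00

dbccacbaa

Read left to right; each codeword is recognised as soon as it completes (prefix code):
  101→d | 1000→b | 11→c | 11→c | 01→a | 11→c | 1000→b | 01→a | 01→a
Decoded message: dbccacbaa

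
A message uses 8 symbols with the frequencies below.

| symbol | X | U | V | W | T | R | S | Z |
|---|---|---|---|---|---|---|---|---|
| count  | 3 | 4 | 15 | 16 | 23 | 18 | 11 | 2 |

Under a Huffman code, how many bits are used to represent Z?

5

Repeatedly merge the two smallest:
merge Z(2) and X(3): 5
merge U(4) and 5: 9
merge 9 and S(11): 20
merge V(15) and W(16): 31
merge R(18) and 20: 38
merge T(23) and 31: 54
merge 38 and 54: 92
Z's leaf is at depth 5, giving a 5-bit codeword.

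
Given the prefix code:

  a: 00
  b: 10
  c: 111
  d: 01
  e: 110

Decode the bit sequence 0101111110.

ddce

Read left to right; each codeword is recognised as soon as it completes (prefix code):
  01→d | 01→d | 111→c | 110→e
Decoded message: ddce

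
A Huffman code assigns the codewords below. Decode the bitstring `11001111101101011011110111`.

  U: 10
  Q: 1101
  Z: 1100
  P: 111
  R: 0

ZPQUUQPRP

Read left to right; each codeword is recognised as soon as it completes (prefix code):
  1100→Z | 111→P | 1101→Q | 10→U | 10→U | 1101→Q | 111→P | 0→R | 111→P
Decoded message: ZPQUUQPRP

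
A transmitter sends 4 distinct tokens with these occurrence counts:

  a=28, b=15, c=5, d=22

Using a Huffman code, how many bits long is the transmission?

132

Greedily combine the two least-frequent nodes:
c(5) + b(15) → 20
20 + d(22) → 42
a(28) + 42 → 70
The encoded length is the sum of every internal node's weight: 20 + 42 + 70 = 132 bits.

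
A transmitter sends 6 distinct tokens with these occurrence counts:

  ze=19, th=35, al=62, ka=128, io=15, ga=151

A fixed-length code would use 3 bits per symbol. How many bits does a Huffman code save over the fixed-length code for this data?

327

Fixed-length: 3 bits × 410 symbols = 1230 bits.
Huffman merges:
merge io(15) and ze(19): 34
merge 34 and th(35): 69
merge al(62) and 69: 131
merge ka(128) and 131: 259
merge ga(151) and 259: 410
Huffman total = 34 + 69 + 131 + 259 + 410 = 903 bits.
Saving = 1230 − 903 = 327 bits.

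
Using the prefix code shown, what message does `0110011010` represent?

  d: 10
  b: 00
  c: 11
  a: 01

adadd

Read left to right; each codeword is recognised as soon as it completes (prefix code):
  01→a | 10→d | 01→a | 10→d | 10→d
Decoded message: adadd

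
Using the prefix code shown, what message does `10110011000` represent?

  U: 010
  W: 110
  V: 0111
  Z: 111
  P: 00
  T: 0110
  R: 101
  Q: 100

Read left to right; each codeword is recognised as soon as it completes (prefix code):
  101→R | 100→Q | 110→W | 00→P
Decoded message: RQWP

RQWP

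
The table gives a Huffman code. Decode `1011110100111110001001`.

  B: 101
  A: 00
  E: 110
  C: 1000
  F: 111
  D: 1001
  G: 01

BFGAFEAD

Read left to right; each codeword is recognised as soon as it completes (prefix code):
  101→B | 111→F | 01→G | 00→A | 111→F | 110→E | 00→A | 1001→D
Decoded message: BFGAFEAD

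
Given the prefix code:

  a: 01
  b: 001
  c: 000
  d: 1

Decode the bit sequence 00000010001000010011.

Read left to right; each codeword is recognised as soon as it completes (prefix code):
  000→c | 000→c | 1→d | 000→c | 1→d | 000→c | 01→a | 001→b | 1→d
Decoded message: ccdcdcabd

ccdcdcabd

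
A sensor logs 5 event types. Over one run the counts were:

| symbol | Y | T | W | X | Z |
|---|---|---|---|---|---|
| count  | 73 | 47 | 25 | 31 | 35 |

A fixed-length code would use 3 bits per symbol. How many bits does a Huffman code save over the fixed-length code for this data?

Fixed-length: 3 bits × 211 symbols = 633 bits.
Huffman merges:
combine W(25), X(31) → 56
combine Z(35), T(47) → 82
combine 56, Y(73) → 129
combine 82, 129 → 211
Huffman total = 56 + 82 + 129 + 211 = 478 bits.
Saving = 633 − 478 = 155 bits.

155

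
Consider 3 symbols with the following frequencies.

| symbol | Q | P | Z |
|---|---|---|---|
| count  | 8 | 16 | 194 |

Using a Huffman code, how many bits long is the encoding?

Merge the two smallest weights repeatedly:
combine Q(8), P(16) → 24
combine 24, Z(194) → 218
Total encoded bits = sum of merged weights = 24 + 218 = 242.

242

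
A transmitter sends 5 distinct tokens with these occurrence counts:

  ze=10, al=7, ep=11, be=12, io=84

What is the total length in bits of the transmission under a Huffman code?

204

Merge the two smallest weights repeatedly:
combine al(7), ze(10) → 17
combine ep(11), be(12) → 23
combine 17, 23 → 40
combine 40, io(84) → 124
Total encoded bits = sum of merged weights = 17 + 23 + 40 + 124 = 204.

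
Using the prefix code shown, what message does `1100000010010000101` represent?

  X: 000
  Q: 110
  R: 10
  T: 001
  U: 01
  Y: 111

Read left to right; each codeword is recognised as soon as it completes (prefix code):
  110→Q | 000→X | 001→T | 001→T | 000→X | 01→U | 01→U
Decoded message: QXTTXUU

QXTTXUU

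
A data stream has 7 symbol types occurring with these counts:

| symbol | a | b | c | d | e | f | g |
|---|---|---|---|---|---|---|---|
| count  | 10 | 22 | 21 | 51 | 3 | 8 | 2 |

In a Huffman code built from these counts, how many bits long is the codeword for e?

Repeatedly merge the two smallest:
g(2) + e(3) → 5
5 + f(8) → 13
a(10) + 13 → 23
c(21) + b(22) → 43
23 + 43 → 66
d(51) + 66 → 117
The subtree containing e is merged 5 times, so code length = 5.

5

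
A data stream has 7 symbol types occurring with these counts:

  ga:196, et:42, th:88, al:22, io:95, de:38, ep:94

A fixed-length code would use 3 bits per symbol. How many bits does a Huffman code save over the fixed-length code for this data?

Fixed-length: 3 bits × 575 symbols = 1725 bits.
Huffman merges:
al(22) + de(38) → 60
et(42) + 60 → 102
th(88) + ep(94) → 182
io(95) + 102 → 197
182 + ga(196) → 378
197 + 378 → 575
Huffman total = 60 + 102 + 182 + 197 + 378 + 575 = 1494 bits.
Saving = 1725 − 1494 = 231 bits.

231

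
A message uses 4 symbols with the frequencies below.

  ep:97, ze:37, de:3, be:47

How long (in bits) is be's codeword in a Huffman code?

2

Repeatedly merge the two smallest:
combine de(3), ze(37) → 40
combine 40, be(47) → 87
combine 87, ep(97) → 184
be's leaf is at depth 2, giving a 2-bit codeword.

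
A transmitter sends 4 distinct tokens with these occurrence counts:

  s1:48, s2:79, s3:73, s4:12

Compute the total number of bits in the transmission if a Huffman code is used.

Merge the two smallest weights repeatedly:
combine s4(12), s1(48) → 60
combine 60, s3(73) → 133
combine s2(79), 133 → 212
The encoded length is the sum of every internal node's weight: 60 + 133 + 212 = 405 bits.

405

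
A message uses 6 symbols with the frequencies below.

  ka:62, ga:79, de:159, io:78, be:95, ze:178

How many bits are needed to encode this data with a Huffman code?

1616

Build the Huffman tree bottom-up:
ka(62) + io(78) → 140
ga(79) + be(95) → 174
140 + de(159) → 299
174 + ze(178) → 352
299 + 352 → 651
Each symbol's bit-cost is frequency × depth; summing gives 1616 bits (equivalently 140 + 174 + 299 + 352 + 651).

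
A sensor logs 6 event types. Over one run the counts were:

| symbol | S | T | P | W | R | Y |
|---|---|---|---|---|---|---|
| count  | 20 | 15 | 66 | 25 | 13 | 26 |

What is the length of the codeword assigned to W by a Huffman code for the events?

3

Repeatedly merge the two smallest:
R(13) + T(15) → 28
S(20) + W(25) → 45
Y(26) + 28 → 54
45 + 54 → 99
P(66) + 99 → 165
W's leaf is at depth 3, giving a 3-bit codeword.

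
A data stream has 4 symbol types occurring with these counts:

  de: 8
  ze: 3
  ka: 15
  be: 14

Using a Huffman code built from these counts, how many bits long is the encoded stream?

76

Build the Huffman tree bottom-up:
combine ze(3), de(8) → 11
combine 11, be(14) → 25
combine ka(15), 25 → 40
Each symbol's bit-cost is frequency × depth; summing gives 76 bits (equivalently 11 + 25 + 40).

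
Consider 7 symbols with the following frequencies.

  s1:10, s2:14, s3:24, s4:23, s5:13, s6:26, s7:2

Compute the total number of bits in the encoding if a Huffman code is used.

Build the Huffman tree bottom-up:
s7(2) + s1(10) → 12
12 + s5(13) → 25
s2(14) + s4(23) → 37
s3(24) + 25 → 49
s6(26) + 37 → 63
49 + 63 → 112
The encoded length is the sum of every internal node's weight: 12 + 25 + 37 + 49 + 63 + 112 = 298 bits.

298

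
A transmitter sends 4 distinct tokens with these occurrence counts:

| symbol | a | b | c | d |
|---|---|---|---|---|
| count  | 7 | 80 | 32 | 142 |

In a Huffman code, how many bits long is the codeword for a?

Build the tree from the bottom:
merge a(7) and c(32): 39
merge 39 and b(80): 119
merge 119 and d(142): 261
a sits 3 levels below the root, so its codeword is 3 bits.

3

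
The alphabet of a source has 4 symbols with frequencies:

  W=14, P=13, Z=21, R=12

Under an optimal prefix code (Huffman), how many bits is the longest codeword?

2

Merge the two lowest-weight nodes at each step:
R(12) + P(13) → 25
W(14) + Z(21) → 35
25 + 35 → 60
Maximum depth reached is 2.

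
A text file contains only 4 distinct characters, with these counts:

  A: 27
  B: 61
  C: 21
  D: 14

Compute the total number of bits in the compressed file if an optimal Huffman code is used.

220

Greedily combine the two least-frequent nodes:
combine D(14), C(21) → 35
combine A(27), 35 → 62
combine B(61), 62 → 123
The encoded length is the sum of every internal node's weight: 35 + 62 + 123 = 220 bits.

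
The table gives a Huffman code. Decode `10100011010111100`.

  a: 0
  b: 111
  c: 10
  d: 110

ccaadcbca

Read left to right; each codeword is recognised as soon as it completes (prefix code):
  10→c | 10→c | 0→a | 0→a | 110→d | 10→c | 111→b | 10→c | 0→a
Decoded message: ccaadcbca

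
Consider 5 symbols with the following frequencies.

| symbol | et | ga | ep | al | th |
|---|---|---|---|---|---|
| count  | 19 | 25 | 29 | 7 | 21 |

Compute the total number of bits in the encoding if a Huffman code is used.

228

Merge the two smallest weights repeatedly:
combine al(7), et(19) → 26
combine th(21), ga(25) → 46
combine 26, ep(29) → 55
combine 46, 55 → 101
Total encoded bits = sum of merged weights = 26 + 46 + 55 + 101 = 228.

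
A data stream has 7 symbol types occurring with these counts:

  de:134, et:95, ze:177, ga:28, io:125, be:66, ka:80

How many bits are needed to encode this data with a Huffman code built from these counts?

1898

Merge the two smallest weights repeatedly:
ga(28) + be(66) → 94
ka(80) + 94 → 174
et(95) + io(125) → 220
de(134) + 174 → 308
ze(177) + 220 → 397
308 + 397 → 705
Each symbol's bit-cost is frequency × depth; summing gives 1898 bits (equivalently 94 + 174 + 220 + 308 + 397 + 705).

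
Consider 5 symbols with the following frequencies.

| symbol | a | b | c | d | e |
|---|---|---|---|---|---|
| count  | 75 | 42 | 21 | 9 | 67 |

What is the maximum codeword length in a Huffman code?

4

Merge the two lowest-weight nodes at each step:
combine d(9), c(21) → 30
combine 30, b(42) → 72
combine e(67), 72 → 139
combine a(75), 139 → 214
The first pair merged (d, c) ends up deepest, at depth 4.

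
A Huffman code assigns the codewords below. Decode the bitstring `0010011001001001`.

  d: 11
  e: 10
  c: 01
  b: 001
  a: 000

bbecbb

Read left to right; each codeword is recognised as soon as it completes (prefix code):
  001→b | 001→b | 10→e | 01→c | 001→b | 001→b
Decoded message: bbecbb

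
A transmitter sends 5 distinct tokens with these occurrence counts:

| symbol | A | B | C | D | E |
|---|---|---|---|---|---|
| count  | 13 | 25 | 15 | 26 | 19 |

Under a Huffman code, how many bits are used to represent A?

Repeatedly merge the two smallest:
combine A(13), C(15) → 28
combine E(19), B(25) → 44
combine D(26), 28 → 54
combine 44, 54 → 98
A's leaf is at depth 3, giving a 3-bit codeword.

3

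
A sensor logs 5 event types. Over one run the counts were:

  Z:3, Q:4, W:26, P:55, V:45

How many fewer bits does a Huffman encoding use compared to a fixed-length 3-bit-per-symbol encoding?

148

Fixed-length: 3 bits × 133 symbols = 399 bits.
Huffman merges:
combine Z(3), Q(4) → 7
combine 7, W(26) → 33
combine 33, V(45) → 78
combine P(55), 78 → 133
Huffman total = 7 + 33 + 78 + 133 = 251 bits.
Saving = 399 − 251 = 148 bits.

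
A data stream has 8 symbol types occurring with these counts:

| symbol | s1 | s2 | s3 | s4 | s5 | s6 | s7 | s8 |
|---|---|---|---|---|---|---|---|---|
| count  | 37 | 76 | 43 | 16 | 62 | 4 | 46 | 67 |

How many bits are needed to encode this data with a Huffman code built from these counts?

Merge the two smallest weights repeatedly:
combine s6(4), s4(16) → 20
combine 20, s1(37) → 57
combine s3(43), s7(46) → 89
combine 57, s5(62) → 119
combine s8(67), s2(76) → 143
combine 89, 119 → 208
combine 143, 208 → 351
Each symbol's bit-cost is frequency × depth; summing gives 987 bits (equivalently 20 + 57 + 89 + 119 + 143 + 208 + 351).

987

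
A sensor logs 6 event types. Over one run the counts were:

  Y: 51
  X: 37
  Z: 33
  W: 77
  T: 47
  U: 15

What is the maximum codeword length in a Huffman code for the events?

3

Merge the two lowest-weight nodes at each step:
merge U(15) and Z(33): 48
merge X(37) and T(47): 84
merge 48 and Y(51): 99
merge W(77) and 84: 161
merge 99 and 161: 260
The first pair merged (U, Z) ends up deepest, at depth 3.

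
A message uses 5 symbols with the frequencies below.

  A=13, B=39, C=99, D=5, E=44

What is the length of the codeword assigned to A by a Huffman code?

4

Huffman merges, smallest pair first:
combine D(5), A(13) → 18
combine 18, B(39) → 57
combine E(44), 57 → 101
combine C(99), 101 → 200
A's leaf is at depth 4, giving a 4-bit codeword.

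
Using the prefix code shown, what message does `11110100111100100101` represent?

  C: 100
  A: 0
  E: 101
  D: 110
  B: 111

BEAABCCE

Read left to right; each codeword is recognised as soon as it completes (prefix code):
  111→B | 101→E | 0→A | 0→A | 111→B | 100→C | 100→C | 101→E
Decoded message: BEAABCCE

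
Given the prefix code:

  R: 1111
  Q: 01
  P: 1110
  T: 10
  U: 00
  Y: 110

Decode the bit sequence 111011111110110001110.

PRPYUP

Read left to right; each codeword is recognised as soon as it completes (prefix code):
  1110→P | 1111→R | 1110→P | 110→Y | 00→U | 1110→P
Decoded message: PRPYUP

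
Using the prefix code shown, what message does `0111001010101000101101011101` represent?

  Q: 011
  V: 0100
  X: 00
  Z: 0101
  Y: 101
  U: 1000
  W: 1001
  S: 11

Read left to right; each codeword is recognised as soon as it completes (prefix code):
  011→Q | 1001→W | 0101→Z | 0100→V | 0101→Z | 101→Y | 011→Q | 101→Y
Decoded message: QWZVZYQY

QWZVZYQY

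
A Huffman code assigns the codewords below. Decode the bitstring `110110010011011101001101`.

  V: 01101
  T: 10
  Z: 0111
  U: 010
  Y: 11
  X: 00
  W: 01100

Read left to right; each codeword is recognised as soon as it completes (prefix code):
  11→Y | 01100→W | 10→T | 01101→V | 11→Y | 010→U | 01101→V
Decoded message: YWTVYUV

YWTVYUV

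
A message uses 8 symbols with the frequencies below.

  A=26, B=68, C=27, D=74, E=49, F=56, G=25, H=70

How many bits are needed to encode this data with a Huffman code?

1162

Merge the two smallest weights repeatedly:
combine G(25), A(26) → 51
combine C(27), E(49) → 76
combine 51, F(56) → 107
combine B(68), H(70) → 138
combine D(74), 76 → 150
combine 107, 138 → 245
combine 150, 245 → 395
The encoded length is the sum of every internal node's weight: 51 + 76 + 107 + 138 + 150 + 245 + 395 = 1162 bits.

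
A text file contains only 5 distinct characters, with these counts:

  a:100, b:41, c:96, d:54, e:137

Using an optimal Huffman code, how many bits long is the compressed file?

Greedily combine the two least-frequent nodes:
b(41) + d(54) → 95
95 + c(96) → 191
a(100) + e(137) → 237
191 + 237 → 428
Total encoded bits = sum of merged weights = 95 + 191 + 237 + 428 = 951.

951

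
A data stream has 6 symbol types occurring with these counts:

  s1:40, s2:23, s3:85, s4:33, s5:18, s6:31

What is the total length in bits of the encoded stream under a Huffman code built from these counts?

561

Build the Huffman tree bottom-up:
s5(18) + s2(23) → 41
s6(31) + s4(33) → 64
s1(40) + 41 → 81
64 + 81 → 145
s3(85) + 145 → 230
Total encoded bits = sum of merged weights = 41 + 64 + 81 + 145 + 230 = 561.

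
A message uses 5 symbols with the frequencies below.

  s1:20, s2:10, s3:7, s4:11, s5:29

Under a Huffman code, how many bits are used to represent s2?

Build the tree from the bottom:
s3(7) + s2(10) → 17
s4(11) + 17 → 28
s1(20) + 28 → 48
s5(29) + 48 → 77
s2 sits 4 levels below the root, so its codeword is 4 bits.

4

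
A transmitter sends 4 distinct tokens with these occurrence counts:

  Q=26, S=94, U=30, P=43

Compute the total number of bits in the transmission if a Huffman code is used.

Merge the two smallest weights repeatedly:
combine Q(26), U(30) → 56
combine P(43), 56 → 99
combine S(94), 99 → 193
Total encoded bits = sum of merged weights = 56 + 99 + 193 = 348.

348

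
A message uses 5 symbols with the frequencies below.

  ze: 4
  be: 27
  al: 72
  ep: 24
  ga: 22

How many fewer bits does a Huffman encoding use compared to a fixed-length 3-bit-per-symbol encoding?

145

Fixed-length: 3 bits × 149 symbols = 447 bits.
Huffman merges:
ze(4) + ga(22) → 26
ep(24) + 26 → 50
be(27) + 50 → 77
al(72) + 77 → 149
Huffman total = 26 + 50 + 77 + 149 = 302 bits.
Saving = 447 − 302 = 145 bits.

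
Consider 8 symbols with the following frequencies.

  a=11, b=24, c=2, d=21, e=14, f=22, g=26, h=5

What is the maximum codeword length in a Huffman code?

Merge the two lowest-weight nodes at each step:
merge c(2) and h(5): 7
merge 7 and a(11): 18
merge e(14) and 18: 32
merge d(21) and f(22): 43
merge b(24) and g(26): 50
merge 32 and 43: 75
merge 50 and 75: 125
The rarest symbols sit at the bottom; the longest codeword is 5 bits.

5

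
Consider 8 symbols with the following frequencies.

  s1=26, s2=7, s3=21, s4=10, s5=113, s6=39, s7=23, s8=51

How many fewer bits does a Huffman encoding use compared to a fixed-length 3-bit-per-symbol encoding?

Fixed-length: 3 bits × 290 symbols = 870 bits.
Huffman merges:
merge s2(7) and s4(10): 17
merge 17 and s3(21): 38
merge s7(23) and s1(26): 49
merge 38 and s6(39): 77
merge 49 and s8(51): 100
merge 77 and 100: 177
merge s5(113) and 177: 290
Huffman total = 17 + 38 + 49 + 77 + 100 + 177 + 290 = 748 bits.
Saving = 870 − 748 = 122 bits.

122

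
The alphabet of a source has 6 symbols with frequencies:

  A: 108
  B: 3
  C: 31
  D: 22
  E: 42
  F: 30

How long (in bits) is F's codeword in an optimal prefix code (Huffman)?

Build the tree from the bottom:
combine B(3), D(22) → 25
combine 25, F(30) → 55
combine C(31), E(42) → 73
combine 55, 73 → 128
combine A(108), 128 → 236
F's leaf is at depth 3, giving a 3-bit codeword.

3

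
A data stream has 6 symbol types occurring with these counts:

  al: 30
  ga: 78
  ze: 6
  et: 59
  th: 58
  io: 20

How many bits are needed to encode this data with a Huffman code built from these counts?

Greedily combine the two least-frequent nodes:
ze(6) + io(20) → 26
26 + al(30) → 56
56 + th(58) → 114
et(59) + ga(78) → 137
114 + 137 → 251
The encoded length is the sum of every internal node's weight: 26 + 56 + 114 + 137 + 251 = 584 bits.

584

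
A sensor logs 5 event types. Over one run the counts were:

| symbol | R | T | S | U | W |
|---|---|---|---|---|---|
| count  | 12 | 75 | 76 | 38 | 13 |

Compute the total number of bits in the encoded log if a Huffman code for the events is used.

Greedily combine the two least-frequent nodes:
merge R(12) and W(13): 25
merge 25 and U(38): 63
merge 63 and T(75): 138
merge S(76) and 138: 214
Each symbol's bit-cost is frequency × depth; summing gives 440 bits (equivalently 25 + 63 + 138 + 214).

440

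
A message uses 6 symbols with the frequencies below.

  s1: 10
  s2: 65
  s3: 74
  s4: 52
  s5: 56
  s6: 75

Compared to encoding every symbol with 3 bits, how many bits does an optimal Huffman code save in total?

152

Fixed-length: 3 bits × 332 symbols = 996 bits.
Huffman merges:
combine s1(10), s4(52) → 62
combine s5(56), 62 → 118
combine s2(65), s3(74) → 139
combine s6(75), 118 → 193
combine 139, 193 → 332
Huffman total = 62 + 118 + 139 + 193 + 332 = 844 bits.
Saving = 996 − 844 = 152 bits.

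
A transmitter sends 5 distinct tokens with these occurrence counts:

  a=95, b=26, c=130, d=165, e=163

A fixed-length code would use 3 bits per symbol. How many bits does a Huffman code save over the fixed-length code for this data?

Fixed-length: 3 bits × 579 symbols = 1737 bits.
Huffman merges:
merge b(26) and a(95): 121
merge 121 and c(130): 251
merge e(163) and d(165): 328
merge 251 and 328: 579
Huffman total = 121 + 251 + 328 + 579 = 1279 bits.
Saving = 1737 − 1279 = 458 bits.

458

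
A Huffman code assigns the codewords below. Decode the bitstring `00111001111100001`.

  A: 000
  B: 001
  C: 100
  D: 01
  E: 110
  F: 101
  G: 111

BEDGCB

Read left to right; each codeword is recognised as soon as it completes (prefix code):
  001→B | 110→E | 01→D | 111→G | 100→C | 001→B
Decoded message: BEDGCB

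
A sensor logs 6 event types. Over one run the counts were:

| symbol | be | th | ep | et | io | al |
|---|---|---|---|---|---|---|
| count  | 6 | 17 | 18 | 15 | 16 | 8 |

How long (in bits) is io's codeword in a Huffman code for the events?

2

Huffman merges, smallest pair first:
be(6) + al(8) → 14
14 + et(15) → 29
io(16) + th(17) → 33
ep(18) + 29 → 47
33 + 47 → 80
io's leaf is at depth 2, giving a 2-bit codeword.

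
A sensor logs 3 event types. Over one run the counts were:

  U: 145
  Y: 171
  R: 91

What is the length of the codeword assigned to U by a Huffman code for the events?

2

Huffman merges, smallest pair first:
merge R(91) and U(145): 236
merge Y(171) and 236: 407
U's leaf is at depth 2, giving a 2-bit codeword.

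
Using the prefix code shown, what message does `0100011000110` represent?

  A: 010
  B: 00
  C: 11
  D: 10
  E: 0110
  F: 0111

ABCBE

Read left to right; each codeword is recognised as soon as it completes (prefix code):
  010→A | 00→B | 11→C | 00→B | 0110→E
Decoded message: ABCBE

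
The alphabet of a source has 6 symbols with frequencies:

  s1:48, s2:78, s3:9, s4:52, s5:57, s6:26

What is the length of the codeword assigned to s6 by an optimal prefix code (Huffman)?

Huffman merges, smallest pair first:
merge s3(9) and s6(26): 35
merge 35 and s1(48): 83
merge s4(52) and s5(57): 109
merge s2(78) and 83: 161
merge 109 and 161: 270
s6's leaf is at depth 4, giving a 4-bit codeword.

4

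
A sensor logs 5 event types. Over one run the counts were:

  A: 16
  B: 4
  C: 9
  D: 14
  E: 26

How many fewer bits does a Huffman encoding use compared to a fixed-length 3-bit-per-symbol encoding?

Fixed-length: 3 bits × 69 symbols = 207 bits.
Huffman merges:
B(4) + C(9) → 13
13 + D(14) → 27
A(16) + E(26) → 42
27 + 42 → 69
Huffman total = 13 + 27 + 42 + 69 = 151 bits.
Saving = 207 − 151 = 56 bits.

56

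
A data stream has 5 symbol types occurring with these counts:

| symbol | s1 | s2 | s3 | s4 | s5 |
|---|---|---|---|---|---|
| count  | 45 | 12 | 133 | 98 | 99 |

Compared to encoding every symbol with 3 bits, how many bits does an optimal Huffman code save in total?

330

Fixed-length: 3 bits × 387 symbols = 1161 bits.
Huffman merges:
merge s2(12) and s1(45): 57
merge 57 and s4(98): 155
merge s5(99) and s3(133): 232
merge 155 and 232: 387
Huffman total = 57 + 155 + 232 + 387 = 831 bits.
Saving = 1161 − 831 = 330 bits.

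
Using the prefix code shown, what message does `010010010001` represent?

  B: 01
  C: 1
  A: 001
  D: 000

Read left to right; each codeword is recognised as soon as it completes (prefix code):
  01→B | 001→A | 001→A | 000→D | 1→C
Decoded message: BAADC

BAADC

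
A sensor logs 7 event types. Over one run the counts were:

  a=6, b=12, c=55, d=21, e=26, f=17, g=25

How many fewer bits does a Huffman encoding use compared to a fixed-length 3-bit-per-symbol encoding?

63

Fixed-length: 3 bits × 162 symbols = 486 bits.
Huffman merges:
a(6) + b(12) → 18
f(17) + 18 → 35
d(21) + g(25) → 46
e(26) + 35 → 61
46 + c(55) → 101
61 + 101 → 162
Huffman total = 18 + 35 + 46 + 61 + 101 + 162 = 423 bits.
Saving = 486 − 423 = 63 bits.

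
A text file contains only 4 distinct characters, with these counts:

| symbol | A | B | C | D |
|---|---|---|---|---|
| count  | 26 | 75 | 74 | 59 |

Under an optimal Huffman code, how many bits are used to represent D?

Repeatedly merge the two smallest:
merge A(26) and D(59): 85
merge C(74) and B(75): 149
merge 85 and 149: 234
The subtree containing D is merged 2 times, so code length = 2.

2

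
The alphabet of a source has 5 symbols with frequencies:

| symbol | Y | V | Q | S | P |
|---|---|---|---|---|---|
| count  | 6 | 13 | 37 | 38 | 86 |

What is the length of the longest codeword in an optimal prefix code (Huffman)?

Merge the two lowest-weight nodes at each step:
merge Y(6) and V(13): 19
merge 19 and Q(37): 56
merge S(38) and 56: 94
merge P(86) and 94: 180
The rarest symbols sit at the bottom; the longest codeword is 4 bits.

4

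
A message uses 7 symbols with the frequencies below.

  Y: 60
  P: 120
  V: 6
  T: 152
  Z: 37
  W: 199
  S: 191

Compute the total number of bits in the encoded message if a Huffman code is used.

Greedily combine the two least-frequent nodes:
merge V(6) and Z(37): 43
merge 43 and Y(60): 103
merge 103 and P(120): 223
merge T(152) and S(191): 343
merge W(199) and 223: 422
merge 343 and 422: 765
Total encoded bits = sum of merged weights = 43 + 103 + 223 + 343 + 422 + 765 = 1899.

1899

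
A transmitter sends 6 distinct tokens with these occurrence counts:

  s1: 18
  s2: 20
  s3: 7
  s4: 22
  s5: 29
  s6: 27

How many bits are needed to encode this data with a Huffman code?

313

Build the Huffman tree bottom-up:
s3(7) + s1(18) → 25
s2(20) + s4(22) → 42
25 + s6(27) → 52
s5(29) + 42 → 71
52 + 71 → 123
Each symbol's bit-cost is frequency × depth; summing gives 313 bits (equivalently 25 + 42 + 52 + 71 + 123).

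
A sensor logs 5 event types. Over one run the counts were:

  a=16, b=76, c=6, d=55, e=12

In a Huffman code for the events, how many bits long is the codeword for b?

Repeatedly merge the two smallest:
merge c(6) and e(12): 18
merge a(16) and 18: 34
merge 34 and d(55): 89
merge b(76) and 89: 165
b is a child of the root — depth 1, so its codeword is a single bit.

1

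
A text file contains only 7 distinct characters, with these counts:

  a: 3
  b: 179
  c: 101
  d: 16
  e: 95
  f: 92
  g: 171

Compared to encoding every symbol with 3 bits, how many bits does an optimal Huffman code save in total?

331

Fixed-length: 3 bits × 657 symbols = 1971 bits.
Huffman merges:
combine a(3), d(16) → 19
combine 19, f(92) → 111
combine e(95), c(101) → 196
combine 111, g(171) → 282
combine b(179), 196 → 375
combine 282, 375 → 657
Huffman total = 19 + 111 + 196 + 282 + 375 + 657 = 1640 bits.
Saving = 1971 − 1640 = 331 bits.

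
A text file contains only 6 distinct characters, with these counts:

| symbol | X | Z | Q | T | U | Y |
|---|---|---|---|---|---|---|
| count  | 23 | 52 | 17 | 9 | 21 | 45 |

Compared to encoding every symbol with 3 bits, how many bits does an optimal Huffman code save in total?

97

Fixed-length: 3 bits × 167 symbols = 501 bits.
Huffman merges:
merge T(9) and Q(17): 26
merge U(21) and X(23): 44
merge 26 and 44: 70
merge Y(45) and Z(52): 97
merge 70 and 97: 167
Huffman total = 26 + 44 + 70 + 97 + 167 = 404 bits.
Saving = 501 − 404 = 97 bits.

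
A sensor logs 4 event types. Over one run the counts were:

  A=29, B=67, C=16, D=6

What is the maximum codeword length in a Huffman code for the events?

Merge the two lowest-weight nodes at each step:
D(6) + C(16) → 22
22 + A(29) → 51
51 + B(67) → 118
The rarest symbols sit at the bottom; the longest codeword is 3 bits.

3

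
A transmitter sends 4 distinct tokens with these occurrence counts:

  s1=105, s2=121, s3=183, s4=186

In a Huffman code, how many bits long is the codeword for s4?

Build the tree from the bottom:
merge s1(105) and s2(121): 226
merge s3(183) and s4(186): 369
merge 226 and 369: 595
The subtree containing s4 is merged 2 times, so code length = 2.

2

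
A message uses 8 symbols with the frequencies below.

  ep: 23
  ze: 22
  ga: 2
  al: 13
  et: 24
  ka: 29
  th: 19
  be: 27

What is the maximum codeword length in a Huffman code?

4

Merge the two lowest-weight nodes at each step:
ga(2) + al(13) → 15
15 + th(19) → 34
ze(22) + ep(23) → 45
et(24) + be(27) → 51
ka(29) + 34 → 63
45 + 51 → 96
63 + 96 → 159
The rarest symbols sit at the bottom; the longest codeword is 4 bits.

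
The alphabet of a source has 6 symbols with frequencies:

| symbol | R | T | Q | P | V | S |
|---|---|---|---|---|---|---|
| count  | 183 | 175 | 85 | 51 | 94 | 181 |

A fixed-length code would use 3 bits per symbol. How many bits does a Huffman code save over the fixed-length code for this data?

Fixed-length: 3 bits × 769 symbols = 2307 bits.
Huffman merges:
P(51) + Q(85) → 136
V(94) + 136 → 230
T(175) + S(181) → 356
R(183) + 230 → 413
356 + 413 → 769
Huffman total = 136 + 230 + 356 + 413 + 769 = 1904 bits.
Saving = 2307 − 1904 = 403 bits.

403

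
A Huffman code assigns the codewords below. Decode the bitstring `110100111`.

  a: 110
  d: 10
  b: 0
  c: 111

adbc

Read left to right; each codeword is recognised as soon as it completes (prefix code):
  110→a | 10→d | 0→b | 111→c
Decoded message: adbc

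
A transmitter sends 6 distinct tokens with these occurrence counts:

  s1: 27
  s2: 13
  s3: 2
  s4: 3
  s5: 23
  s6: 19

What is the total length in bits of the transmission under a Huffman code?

Greedily combine the two least-frequent nodes:
s3(2) + s4(3) → 5
5 + s2(13) → 18
18 + s6(19) → 37
s5(23) + s1(27) → 50
37 + 50 → 87
Total encoded bits = sum of merged weights = 5 + 18 + 37 + 50 + 87 = 197.

197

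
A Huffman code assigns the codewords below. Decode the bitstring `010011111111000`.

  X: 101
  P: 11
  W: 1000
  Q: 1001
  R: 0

Read left to right; each codeword is recognised as soon as it completes (prefix code):
  0→R | 1001→Q | 11→P | 11→P | 11→P | 1000→W
Decoded message: RQPPPW

RQPPPW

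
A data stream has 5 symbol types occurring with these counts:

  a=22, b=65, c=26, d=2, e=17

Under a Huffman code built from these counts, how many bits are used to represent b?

1

Huffman merges, smallest pair first:
d(2) + e(17) → 19
19 + a(22) → 41
c(26) + 41 → 67
b(65) + 67 → 132
b is merged only at the final step, so code length = 1.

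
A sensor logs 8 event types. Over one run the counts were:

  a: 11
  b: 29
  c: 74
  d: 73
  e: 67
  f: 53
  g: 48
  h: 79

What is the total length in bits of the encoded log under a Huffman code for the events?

Build the Huffman tree bottom-up:
combine a(11), b(29) → 40
combine 40, g(48) → 88
combine f(53), e(67) → 120
combine d(73), c(74) → 147
combine h(79), 88 → 167
combine 120, 147 → 267
combine 167, 267 → 434
The encoded length is the sum of every internal node's weight: 40 + 88 + 120 + 147 + 167 + 267 + 434 = 1263 bits.

1263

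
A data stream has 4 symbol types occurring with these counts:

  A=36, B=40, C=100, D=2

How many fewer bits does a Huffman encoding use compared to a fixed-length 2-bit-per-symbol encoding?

Fixed-length: 2 bits × 178 symbols = 356 bits.
Huffman merges:
combine D(2), A(36) → 38
combine 38, B(40) → 78
combine 78, C(100) → 178
Huffman total = 38 + 78 + 178 = 294 bits.
Saving = 356 − 294 = 62 bits.

62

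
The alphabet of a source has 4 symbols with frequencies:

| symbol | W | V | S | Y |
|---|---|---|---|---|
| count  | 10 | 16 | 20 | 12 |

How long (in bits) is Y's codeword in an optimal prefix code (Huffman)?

Repeatedly merge the two smallest:
combine W(10), Y(12) → 22
combine V(16), S(20) → 36
combine 22, 36 → 58
Y's leaf is at depth 2, giving a 2-bit codeword.

2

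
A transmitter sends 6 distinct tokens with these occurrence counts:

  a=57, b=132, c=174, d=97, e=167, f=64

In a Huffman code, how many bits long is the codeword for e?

2

Repeatedly merge the two smallest:
a(57) + f(64) → 121
d(97) + 121 → 218
b(132) + e(167) → 299
c(174) + 218 → 392
299 + 392 → 691
e sits 2 levels below the root, so its codeword is 2 bits.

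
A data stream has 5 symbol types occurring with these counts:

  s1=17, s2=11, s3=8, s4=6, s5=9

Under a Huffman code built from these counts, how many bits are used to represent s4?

3

Repeatedly merge the two smallest:
s4(6) + s3(8) → 14
s5(9) + s2(11) → 20
14 + s1(17) → 31
20 + 31 → 51
s4's leaf is at depth 3, giving a 3-bit codeword.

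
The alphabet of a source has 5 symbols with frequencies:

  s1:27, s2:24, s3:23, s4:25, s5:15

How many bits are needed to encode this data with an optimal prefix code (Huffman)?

266

Greedily combine the two least-frequent nodes:
merge s5(15) and s3(23): 38
merge s2(24) and s4(25): 49
merge s1(27) and 38: 65
merge 49 and 65: 114
Total encoded bits = sum of merged weights = 38 + 49 + 65 + 114 = 266.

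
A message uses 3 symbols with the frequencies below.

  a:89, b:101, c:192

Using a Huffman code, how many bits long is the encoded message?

Merge the two smallest weights repeatedly:
merge a(89) and b(101): 190
merge 190 and c(192): 382
The encoded length is the sum of every internal node's weight: 190 + 382 = 572 bits.

572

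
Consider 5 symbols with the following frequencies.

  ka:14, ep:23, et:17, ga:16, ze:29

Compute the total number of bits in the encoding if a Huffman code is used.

Greedily combine the two least-frequent nodes:
merge ka(14) and ga(16): 30
merge et(17) and ep(23): 40
merge ze(29) and 30: 59
merge 40 and 59: 99
Each symbol's bit-cost is frequency × depth; summing gives 228 bits (equivalently 30 + 40 + 59 + 99).

228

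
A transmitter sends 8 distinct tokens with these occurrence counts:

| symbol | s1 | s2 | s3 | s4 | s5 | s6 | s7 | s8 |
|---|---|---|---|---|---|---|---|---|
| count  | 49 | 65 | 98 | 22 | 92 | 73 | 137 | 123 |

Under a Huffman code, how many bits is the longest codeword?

Merge the two lowest-weight nodes at each step:
merge s4(22) and s1(49): 71
merge s2(65) and 71: 136
merge s6(73) and s5(92): 165
merge s3(98) and s8(123): 221
merge 136 and s7(137): 273
merge 165 and 221: 386
merge 273 and 386: 659
The rarest symbols sit at the bottom; the longest codeword is 4 bits.

4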